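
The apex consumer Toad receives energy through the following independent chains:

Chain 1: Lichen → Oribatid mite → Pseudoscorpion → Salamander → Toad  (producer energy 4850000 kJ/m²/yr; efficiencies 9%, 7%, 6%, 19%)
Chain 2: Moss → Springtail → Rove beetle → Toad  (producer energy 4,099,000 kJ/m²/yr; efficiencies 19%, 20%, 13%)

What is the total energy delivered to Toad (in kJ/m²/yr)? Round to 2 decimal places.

20597.39 kJ/m²/yr

Chain 1: 4850000 × 0.09 × 0.07 × 0.06 × 0.19 = 348.327 kJ/m²/yr
Chain 2: 4099000 × 0.19 × 0.2 × 0.13 = 20249.06 kJ/m²/yr
Total at Toad: 348.327 + 20249.06 = 20597.387 kJ/m²/yr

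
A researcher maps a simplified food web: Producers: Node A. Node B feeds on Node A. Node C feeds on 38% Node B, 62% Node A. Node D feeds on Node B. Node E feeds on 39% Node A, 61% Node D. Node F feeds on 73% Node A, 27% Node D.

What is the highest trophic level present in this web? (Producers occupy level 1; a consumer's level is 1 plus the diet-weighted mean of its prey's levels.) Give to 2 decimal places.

Node B: 1 + 1 = 2
Node C: 1 + (0.38×2 + 0.62×1) = 2.38
Node D: 1 + 2 = 3
Node E: 1 + (0.39×1 + 0.61×3) = 3.22
Node F: 1 + (0.73×1 + 0.27×3) = 2.54

3.22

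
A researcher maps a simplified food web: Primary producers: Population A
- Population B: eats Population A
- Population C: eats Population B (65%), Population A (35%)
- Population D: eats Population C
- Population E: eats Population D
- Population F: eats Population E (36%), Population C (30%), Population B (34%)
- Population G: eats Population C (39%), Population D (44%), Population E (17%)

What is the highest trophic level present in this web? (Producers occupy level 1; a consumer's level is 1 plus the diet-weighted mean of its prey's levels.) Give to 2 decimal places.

4.65

Population B: 1 + 1 = 2
Population C: 1 + (0.65×2 + 0.35×1) = 2.65
Population D: 1 + 2.65 = 3.65
Population E: 1 + 3.65 = 4.65
Population F: 1 + (0.36×4.65 + 0.3×2.65 + 0.34×2) = 4.149
Population G: 1 + (0.39×2.65 + 0.44×3.65 + 0.17×4.65) = 4.43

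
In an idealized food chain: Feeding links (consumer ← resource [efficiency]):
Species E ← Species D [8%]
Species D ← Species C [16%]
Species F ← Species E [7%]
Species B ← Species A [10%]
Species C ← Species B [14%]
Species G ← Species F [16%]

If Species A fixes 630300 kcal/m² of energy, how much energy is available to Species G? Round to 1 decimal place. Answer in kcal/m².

1.3 kcal/m²

Species B: 630300 × 0.1 = 63030 kcal/m²
Species C: 63030 × 0.14 = 8824.2 kcal/m²
Species D: 8824.2 × 0.16 = 1411.872 kcal/m²
Species E: 1411.872 × 0.08 = 112.94976 kcal/m²
Species F: 112.94976 × 0.07 = 7.9064832 kcal/m²
Species G: 7.9064832 × 0.16 = 1.265037312 kcal/m²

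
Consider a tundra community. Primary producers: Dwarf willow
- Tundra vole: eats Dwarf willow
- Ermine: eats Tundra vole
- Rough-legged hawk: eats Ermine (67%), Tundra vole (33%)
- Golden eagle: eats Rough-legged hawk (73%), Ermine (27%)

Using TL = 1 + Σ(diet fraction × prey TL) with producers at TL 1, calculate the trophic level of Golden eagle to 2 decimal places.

4.49

Tundra vole: 1 + 1 = 2
Ermine: 1 + 2 = 3
Rough-legged hawk: 1 + (0.67×3 + 0.33×2) = 3.67
Golden eagle: 1 + (0.73×3.67 + 0.27×3) = 4.4891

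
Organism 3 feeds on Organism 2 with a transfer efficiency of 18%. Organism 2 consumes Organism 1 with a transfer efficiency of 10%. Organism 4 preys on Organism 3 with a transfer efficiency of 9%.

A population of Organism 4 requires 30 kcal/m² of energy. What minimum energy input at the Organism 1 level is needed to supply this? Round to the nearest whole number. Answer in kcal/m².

18519 kcal/m²

Cumulative transfer efficiency: 0.1 × 0.18 × 0.09 = 0.00162
Organism 1 energy = 30 / 0.00162 = 18519 kcal/m²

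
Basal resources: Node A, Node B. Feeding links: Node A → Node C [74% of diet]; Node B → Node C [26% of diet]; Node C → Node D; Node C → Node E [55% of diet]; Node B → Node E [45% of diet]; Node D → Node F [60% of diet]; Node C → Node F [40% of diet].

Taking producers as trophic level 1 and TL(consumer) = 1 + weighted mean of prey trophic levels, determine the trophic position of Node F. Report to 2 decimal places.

Node C: 1 + (0.74×1 + 0.26×1) = 2
Node D: 1 + 2 = 3
Node E: 1 + (0.55×2 + 0.45×1) = 2.55
Node F: 1 + (0.6×3 + 0.4×2) = 3.6

3.60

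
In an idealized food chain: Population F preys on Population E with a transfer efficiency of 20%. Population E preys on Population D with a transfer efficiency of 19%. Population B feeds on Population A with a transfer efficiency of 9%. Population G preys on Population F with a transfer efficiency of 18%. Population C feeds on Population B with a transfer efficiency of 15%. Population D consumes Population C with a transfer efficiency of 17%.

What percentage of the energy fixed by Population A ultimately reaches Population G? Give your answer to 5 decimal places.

Product of link efficiencies: 0.09 × 0.15 × 0.17 × 0.19 × 0.2 × 0.18 = 0.0000156978
As a percentage: 0.0000156978 × 100 = 0.00157%

0.00157%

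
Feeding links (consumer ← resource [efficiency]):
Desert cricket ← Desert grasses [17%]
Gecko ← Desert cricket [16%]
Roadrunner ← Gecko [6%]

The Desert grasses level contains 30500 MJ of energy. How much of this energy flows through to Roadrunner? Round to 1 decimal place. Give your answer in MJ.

Desert cricket: 30500 × 0.17 = 5185 MJ
Gecko: 5185 × 0.16 = 829.6 MJ
Roadrunner: 829.6 × 0.06 = 49.776 MJ

49.8 MJ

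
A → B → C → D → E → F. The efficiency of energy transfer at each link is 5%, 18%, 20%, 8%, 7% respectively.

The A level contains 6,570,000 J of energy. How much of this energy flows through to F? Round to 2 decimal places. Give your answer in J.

66.23 J

B: 6570000 × 0.05 = 328500 J
C: 328500 × 0.18 = 59130 J
D: 59130 × 0.2 = 11826 J
E: 11826 × 0.08 = 946.08 J
F: 946.08 × 0.07 = 66.2256 J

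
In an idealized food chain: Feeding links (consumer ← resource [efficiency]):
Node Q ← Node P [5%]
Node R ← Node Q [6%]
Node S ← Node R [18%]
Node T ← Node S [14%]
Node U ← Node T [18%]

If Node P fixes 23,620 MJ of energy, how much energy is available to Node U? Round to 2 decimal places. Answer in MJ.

Node Q: 23620 × 0.05 = 1181 MJ
Node R: 1181 × 0.06 = 70.86 MJ
Node S: 70.86 × 0.18 = 12.7548 MJ
Node T: 12.7548 × 0.14 = 1.785672 MJ
Node U: 1.785672 × 0.18 = 0.32142096 MJ

0.32 MJ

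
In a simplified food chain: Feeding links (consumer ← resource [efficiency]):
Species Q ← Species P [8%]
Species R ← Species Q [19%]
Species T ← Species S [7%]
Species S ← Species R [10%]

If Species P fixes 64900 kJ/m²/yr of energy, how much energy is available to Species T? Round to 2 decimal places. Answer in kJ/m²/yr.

Species Q: 64900 × 0.08 = 5192 kJ/m²/yr
Species R: 5192 × 0.19 = 986.48 kJ/m²/yr
Species S: 986.48 × 0.1 = 98.648 kJ/m²/yr
Species T: 98.648 × 0.07 = 6.90536 kJ/m²/yr

6.91 kJ/m²/yr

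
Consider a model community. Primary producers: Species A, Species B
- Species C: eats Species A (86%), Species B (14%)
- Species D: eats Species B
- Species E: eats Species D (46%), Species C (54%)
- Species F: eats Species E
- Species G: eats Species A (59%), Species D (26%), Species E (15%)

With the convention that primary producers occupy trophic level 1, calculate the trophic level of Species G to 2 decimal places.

Species C: 1 + (0.86×1 + 0.14×1) = 2
Species D: 1 + 1 = 2
Species E: 1 + (0.46×2 + 0.54×2) = 3
Species F: 1 + 3 = 4
Species G: 1 + (0.59×1 + 0.26×2 + 0.15×3) = 2.56

2.56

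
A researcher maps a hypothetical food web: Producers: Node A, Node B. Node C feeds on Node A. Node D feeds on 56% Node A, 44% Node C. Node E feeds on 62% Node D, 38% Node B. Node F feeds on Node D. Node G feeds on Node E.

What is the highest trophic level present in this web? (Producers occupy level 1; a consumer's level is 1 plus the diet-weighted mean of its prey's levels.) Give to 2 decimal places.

Node C: 1 + 1 = 2
Node D: 1 + (0.56×1 + 0.44×2) = 2.44
Node E: 1 + (0.62×2.44 + 0.38×1) = 2.8928
Node F: 1 + 2.44 = 3.44
Node G: 1 + 2.8928 = 3.8928

3.89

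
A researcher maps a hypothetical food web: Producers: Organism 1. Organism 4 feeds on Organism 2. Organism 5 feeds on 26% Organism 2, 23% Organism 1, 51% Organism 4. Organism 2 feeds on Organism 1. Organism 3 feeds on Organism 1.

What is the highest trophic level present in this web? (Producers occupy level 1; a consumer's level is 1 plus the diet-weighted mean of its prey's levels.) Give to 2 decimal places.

3.28

Organism 2: 1 + 1 = 2
Organism 3: 1 + 1 = 2
Organism 4: 1 + 2 = 3
Organism 5: 1 + (0.26×2 + 0.23×1 + 0.51×3) = 3.28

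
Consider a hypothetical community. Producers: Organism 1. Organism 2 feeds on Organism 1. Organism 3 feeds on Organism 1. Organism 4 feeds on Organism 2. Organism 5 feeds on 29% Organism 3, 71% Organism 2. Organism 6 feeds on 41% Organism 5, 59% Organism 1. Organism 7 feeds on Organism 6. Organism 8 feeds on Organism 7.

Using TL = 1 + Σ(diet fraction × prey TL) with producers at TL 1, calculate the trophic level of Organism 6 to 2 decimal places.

2.82

Organism 2: 1 + 1 = 2
Organism 3: 1 + 1 = 2
Organism 4: 1 + 2 = 3
Organism 5: 1 + (0.29×2 + 0.71×2) = 3
Organism 6: 1 + (0.41×3 + 0.59×1) = 2.82
Organism 7: 1 + 2.82 = 3.82
Organism 8: 1 + 3.82 = 4.82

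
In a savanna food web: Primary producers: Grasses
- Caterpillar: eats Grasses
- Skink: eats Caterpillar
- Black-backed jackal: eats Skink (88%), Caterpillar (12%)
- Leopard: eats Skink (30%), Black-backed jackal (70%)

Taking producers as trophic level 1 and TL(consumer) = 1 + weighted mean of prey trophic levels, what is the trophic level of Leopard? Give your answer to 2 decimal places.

Caterpillar: 1 + 1 = 2
Skink: 1 + 2 = 3
Black-backed jackal: 1 + (0.88×3 + 0.12×2) = 3.88
Leopard: 1 + (0.3×3 + 0.7×3.88) = 4.616

4.62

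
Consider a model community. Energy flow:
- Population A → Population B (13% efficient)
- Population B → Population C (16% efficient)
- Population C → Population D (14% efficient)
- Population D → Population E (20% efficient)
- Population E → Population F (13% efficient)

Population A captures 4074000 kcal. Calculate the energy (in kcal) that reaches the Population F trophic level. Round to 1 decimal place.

Population B: 4074000 × 0.13 = 529620 kcal
Population C: 529620 × 0.16 = 84739.2 kcal
Population D: 84739.2 × 0.14 = 11863.488 kcal
Population E: 11863.488 × 0.2 = 2372.6976 kcal
Population F: 2372.6976 × 0.13 = 308.450688 kcal

308.5 kcal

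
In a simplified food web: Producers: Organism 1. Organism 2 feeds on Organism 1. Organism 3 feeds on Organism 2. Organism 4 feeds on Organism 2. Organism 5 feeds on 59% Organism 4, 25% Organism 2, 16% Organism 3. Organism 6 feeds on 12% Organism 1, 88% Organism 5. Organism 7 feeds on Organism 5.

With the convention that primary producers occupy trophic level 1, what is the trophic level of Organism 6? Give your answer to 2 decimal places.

4.42

Organism 2: 1 + 1 = 2
Organism 3: 1 + 2 = 3
Organism 4: 1 + 2 = 3
Organism 5: 1 + (0.59×3 + 0.25×2 + 0.16×3) = 3.75
Organism 6: 1 + (0.12×1 + 0.88×3.75) = 4.42
Organism 7: 1 + 3.75 = 4.75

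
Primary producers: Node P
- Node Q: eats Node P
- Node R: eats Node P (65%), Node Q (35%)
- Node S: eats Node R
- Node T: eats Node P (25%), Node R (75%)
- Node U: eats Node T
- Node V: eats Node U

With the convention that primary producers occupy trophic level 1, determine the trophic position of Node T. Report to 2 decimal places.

3.01

Node Q: 1 + 1 = 2
Node R: 1 + (0.65×1 + 0.35×2) = 2.35
Node S: 1 + 2.35 = 3.35
Node T: 1 + (0.25×1 + 0.75×2.35) = 3.0125
Node U: 1 + 3.0125 = 4.0125
Node V: 1 + 4.0125 = 5.0125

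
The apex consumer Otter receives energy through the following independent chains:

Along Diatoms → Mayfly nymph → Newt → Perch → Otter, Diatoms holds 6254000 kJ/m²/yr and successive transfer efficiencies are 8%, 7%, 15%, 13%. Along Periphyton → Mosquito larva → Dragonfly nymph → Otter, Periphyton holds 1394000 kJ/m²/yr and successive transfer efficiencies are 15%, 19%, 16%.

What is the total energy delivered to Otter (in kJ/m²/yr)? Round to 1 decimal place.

Via Diatoms: 6254000 × 0.08 × 0.07 × 0.15 × 0.13 = 682.9368 kJ/m²/yr
Via Periphyton: 1394000 × 0.15 × 0.19 × 0.16 = 6356.64 kJ/m²/yr
Total at Otter: 682.9368 + 6356.64 = 7039.5768 kJ/m²/yr

7039.6 kJ/m²/yr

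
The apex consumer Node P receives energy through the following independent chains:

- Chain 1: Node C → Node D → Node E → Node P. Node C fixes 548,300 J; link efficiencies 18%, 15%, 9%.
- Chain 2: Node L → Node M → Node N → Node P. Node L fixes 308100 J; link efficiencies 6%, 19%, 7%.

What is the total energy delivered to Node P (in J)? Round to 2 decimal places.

Chain 1: 548300 × 0.18 × 0.15 × 0.09 = 1332.369 J
Chain 2: 308100 × 0.06 × 0.19 × 0.07 = 245.8638 J
Total at Node P: 1332.369 + 245.8638 = 1578.2328 J

1578.23 J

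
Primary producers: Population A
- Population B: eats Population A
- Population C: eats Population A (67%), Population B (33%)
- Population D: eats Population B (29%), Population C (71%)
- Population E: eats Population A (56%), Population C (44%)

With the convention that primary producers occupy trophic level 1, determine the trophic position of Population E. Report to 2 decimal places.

Population B: 1 + 1 = 2
Population C: 1 + (0.67×1 + 0.33×2) = 2.33
Population D: 1 + (0.29×2 + 0.71×2.33) = 3.2343
Population E: 1 + (0.56×1 + 0.44×2.33) = 2.5852

2.59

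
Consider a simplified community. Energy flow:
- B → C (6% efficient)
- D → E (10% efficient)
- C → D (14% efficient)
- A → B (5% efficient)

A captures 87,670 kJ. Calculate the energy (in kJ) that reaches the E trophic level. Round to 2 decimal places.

3.68 kJ

B: 87670 × 0.05 = 4383.5 kJ
C: 4383.5 × 0.06 = 263.01 kJ
D: 263.01 × 0.14 = 36.8214 kJ
E: 36.8214 × 0.1 = 3.68214 kJ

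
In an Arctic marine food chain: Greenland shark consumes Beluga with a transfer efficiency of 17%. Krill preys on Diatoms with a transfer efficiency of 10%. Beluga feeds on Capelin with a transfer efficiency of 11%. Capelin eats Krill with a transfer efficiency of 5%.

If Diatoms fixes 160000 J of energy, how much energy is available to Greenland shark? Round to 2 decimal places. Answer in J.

14.96 J

Krill: 160000 × 0.1 = 16000 J
Capelin: 16000 × 0.05 = 800 J
Beluga: 800 × 0.11 = 88 J
Greenland shark: 88 × 0.17 = 14.96 J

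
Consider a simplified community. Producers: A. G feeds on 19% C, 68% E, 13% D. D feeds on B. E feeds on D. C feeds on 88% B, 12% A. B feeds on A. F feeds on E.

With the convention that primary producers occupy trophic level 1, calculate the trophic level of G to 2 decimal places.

4.66

B: 1 + 1 = 2
C: 1 + (0.88×2 + 0.12×1) = 2.88
D: 1 + 2 = 3
E: 1 + 3 = 4
F: 1 + 4 = 5
G: 1 + (0.19×2.88 + 0.68×4 + 0.13×3) = 4.6572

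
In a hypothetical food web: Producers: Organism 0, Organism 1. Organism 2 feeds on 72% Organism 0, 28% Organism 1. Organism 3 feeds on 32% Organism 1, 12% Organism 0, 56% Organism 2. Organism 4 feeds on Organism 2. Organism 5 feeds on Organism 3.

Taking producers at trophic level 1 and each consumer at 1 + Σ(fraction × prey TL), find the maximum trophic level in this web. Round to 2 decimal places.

Organism 2: 1 + (0.72×1 + 0.28×1) = 2
Organism 3: 1 + (0.32×1 + 0.12×1 + 0.56×2) = 2.56
Organism 4: 1 + 2 = 3
Organism 5: 1 + 2.56 = 3.56

3.56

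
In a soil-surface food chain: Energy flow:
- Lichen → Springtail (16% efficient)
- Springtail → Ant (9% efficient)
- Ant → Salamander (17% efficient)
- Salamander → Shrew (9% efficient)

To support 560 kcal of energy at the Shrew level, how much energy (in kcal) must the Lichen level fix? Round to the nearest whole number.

Cumulative transfer efficiency: 0.16 × 0.09 × 0.17 × 0.09 = 0.00022032
Lichen energy = 560 / 0.00022032 = 2541757 kcal

2541757 kcal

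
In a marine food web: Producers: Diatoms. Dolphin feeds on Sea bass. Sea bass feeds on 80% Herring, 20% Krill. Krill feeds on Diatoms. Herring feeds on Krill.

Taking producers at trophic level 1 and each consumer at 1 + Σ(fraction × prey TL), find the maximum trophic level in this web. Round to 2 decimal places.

Krill: 1 + 1 = 2
Herring: 1 + 2 = 3
Sea bass: 1 + (0.8×3 + 0.2×2) = 3.8
Dolphin: 1 + 3.8 = 4.8

4.80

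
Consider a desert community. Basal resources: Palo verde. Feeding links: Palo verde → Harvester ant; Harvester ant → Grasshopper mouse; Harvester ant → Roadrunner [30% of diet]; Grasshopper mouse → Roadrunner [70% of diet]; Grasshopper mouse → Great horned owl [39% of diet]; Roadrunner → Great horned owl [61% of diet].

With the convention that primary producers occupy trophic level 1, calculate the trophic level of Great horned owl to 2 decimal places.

Harvester ant: 1 + 1 = 2
Grasshopper mouse: 1 + 2 = 3
Roadrunner: 1 + (0.3×2 + 0.7×3) = 3.7
Great horned owl: 1 + (0.39×3 + 0.61×3.7) = 4.427

4.43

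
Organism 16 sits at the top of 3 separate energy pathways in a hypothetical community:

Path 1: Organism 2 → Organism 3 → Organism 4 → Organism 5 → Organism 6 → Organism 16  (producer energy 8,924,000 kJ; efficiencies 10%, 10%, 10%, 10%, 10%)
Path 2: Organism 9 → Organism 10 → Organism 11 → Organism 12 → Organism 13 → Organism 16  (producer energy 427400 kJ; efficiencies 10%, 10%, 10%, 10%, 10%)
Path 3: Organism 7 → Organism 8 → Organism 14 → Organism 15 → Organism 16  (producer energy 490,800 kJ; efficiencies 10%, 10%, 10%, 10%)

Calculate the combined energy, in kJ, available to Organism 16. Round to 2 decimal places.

142.59 kJ

Path 1: 8924000 × 0.1 × 0.1 × 0.1 × 0.1 × 0.1 = 89.24 kJ
Path 2: 427400 × 0.1 × 0.1 × 0.1 × 0.1 × 0.1 = 4.274 kJ
Path 3: 490800 × 0.1 × 0.1 × 0.1 × 0.1 = 49.08 kJ
Total at Organism 16: 89.24 + 4.274 + 49.08 = 142.594 kJ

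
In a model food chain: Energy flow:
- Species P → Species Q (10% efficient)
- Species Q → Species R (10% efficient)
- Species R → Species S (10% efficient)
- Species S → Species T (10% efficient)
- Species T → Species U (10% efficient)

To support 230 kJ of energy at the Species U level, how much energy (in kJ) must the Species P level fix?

Cumulative transfer efficiency: 0.1 × 0.1 × 0.1 × 0.1 × 0.1 = 0.00001
Species P energy = 230 / 0.00001 = 23000000 kJ

23000000 kJ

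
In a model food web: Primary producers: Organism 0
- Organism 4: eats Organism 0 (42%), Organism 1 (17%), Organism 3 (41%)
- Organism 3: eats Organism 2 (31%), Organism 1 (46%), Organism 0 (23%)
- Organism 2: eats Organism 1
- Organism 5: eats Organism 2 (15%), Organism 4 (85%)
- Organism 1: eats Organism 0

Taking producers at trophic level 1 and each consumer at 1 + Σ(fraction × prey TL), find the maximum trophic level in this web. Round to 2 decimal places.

Organism 1: 1 + 1 = 2
Organism 2: 1 + 2 = 3
Organism 3: 1 + (0.31×3 + 0.46×2 + 0.23×1) = 3.08
Organism 4: 1 + (0.42×1 + 0.17×2 + 0.41×3.08) = 3.0228
Organism 5: 1 + (0.15×3 + 0.85×3.0228) = 4.01938

4.02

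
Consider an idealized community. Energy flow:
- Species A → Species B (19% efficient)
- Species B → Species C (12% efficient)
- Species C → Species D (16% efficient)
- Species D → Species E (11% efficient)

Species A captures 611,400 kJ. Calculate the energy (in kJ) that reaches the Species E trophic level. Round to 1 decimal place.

Species B: 611400 × 0.19 = 116166 kJ
Species C: 116166 × 0.12 = 13939.92 kJ
Species D: 13939.92 × 0.16 = 2230.3872 kJ
Species E: 2230.3872 × 0.11 = 245.342592 kJ

245.3 kJ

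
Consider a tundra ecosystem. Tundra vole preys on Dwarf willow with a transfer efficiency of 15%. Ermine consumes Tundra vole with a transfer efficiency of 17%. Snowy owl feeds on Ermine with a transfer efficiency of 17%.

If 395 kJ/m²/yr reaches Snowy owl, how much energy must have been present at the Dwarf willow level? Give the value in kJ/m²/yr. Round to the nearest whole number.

Cumulative transfer efficiency: 0.15 × 0.17 × 0.17 = 0.004335
Dwarf willow energy = 395 / 0.004335 = 91119 kJ/m²/yr

91119 kJ/m²/yr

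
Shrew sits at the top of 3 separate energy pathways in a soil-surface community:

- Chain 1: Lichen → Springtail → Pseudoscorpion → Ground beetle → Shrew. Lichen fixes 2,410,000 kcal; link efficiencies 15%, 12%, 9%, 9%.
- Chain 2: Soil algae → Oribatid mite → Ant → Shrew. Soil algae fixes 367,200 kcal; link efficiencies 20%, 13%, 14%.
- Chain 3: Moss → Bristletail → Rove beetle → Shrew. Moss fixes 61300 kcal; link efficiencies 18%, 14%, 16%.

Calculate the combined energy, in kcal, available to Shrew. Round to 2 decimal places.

Chain 1: 2410000 × 0.15 × 0.12 × 0.09 × 0.09 = 351.378 kcal
Chain 2: 367200 × 0.2 × 0.13 × 0.14 = 1336.608 kcal
Chain 3: 61300 × 0.18 × 0.14 × 0.16 = 247.1616 kcal
Total at Shrew: 351.378 + 1336.608 + 247.1616 = 1935.1476 kcal

1935.15 kcal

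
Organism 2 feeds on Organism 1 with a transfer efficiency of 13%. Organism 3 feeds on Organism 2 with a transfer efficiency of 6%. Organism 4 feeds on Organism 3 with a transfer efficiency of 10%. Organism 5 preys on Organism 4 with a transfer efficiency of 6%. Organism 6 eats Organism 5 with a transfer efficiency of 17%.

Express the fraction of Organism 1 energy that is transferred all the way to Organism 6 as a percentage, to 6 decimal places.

Product of link efficiencies: 0.13 × 0.06 × 0.1 × 0.06 × 0.17 = 0.000007956
As a percentage: 0.000007956 × 100 = 0.000796%

0.000796%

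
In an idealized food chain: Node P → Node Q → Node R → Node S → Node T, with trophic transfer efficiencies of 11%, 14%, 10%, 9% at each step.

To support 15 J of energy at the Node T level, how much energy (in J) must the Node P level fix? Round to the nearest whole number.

Cumulative transfer efficiency: 0.11 × 0.14 × 0.1 × 0.09 = 0.0001386
Node P energy = 15 / 0.0001386 = 108225 J

108225 J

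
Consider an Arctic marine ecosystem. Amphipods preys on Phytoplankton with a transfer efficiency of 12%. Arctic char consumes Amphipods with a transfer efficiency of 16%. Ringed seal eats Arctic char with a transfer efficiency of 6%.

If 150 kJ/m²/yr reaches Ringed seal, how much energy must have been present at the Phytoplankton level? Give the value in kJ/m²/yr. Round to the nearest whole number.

Cumulative transfer efficiency: 0.12 × 0.16 × 0.06 = 0.001152
Phytoplankton energy = 150 / 0.001152 = 130208 kJ/m²/yr

130208 kJ/m²/yr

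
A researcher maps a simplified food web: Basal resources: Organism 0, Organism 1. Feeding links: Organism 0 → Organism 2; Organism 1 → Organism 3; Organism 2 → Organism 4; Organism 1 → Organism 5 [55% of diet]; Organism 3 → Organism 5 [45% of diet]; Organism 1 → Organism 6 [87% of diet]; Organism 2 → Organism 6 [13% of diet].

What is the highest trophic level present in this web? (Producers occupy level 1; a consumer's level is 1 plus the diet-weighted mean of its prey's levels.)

Organism 2: 1 + 1 = 2
Organism 3: 1 + 1 = 2
Organism 4: 1 + 2 = 3
Organism 5: 1 + (0.55×1 + 0.45×2) = 2.45
Organism 6: 1 + (0.87×1 + 0.13×2) = 2.13

3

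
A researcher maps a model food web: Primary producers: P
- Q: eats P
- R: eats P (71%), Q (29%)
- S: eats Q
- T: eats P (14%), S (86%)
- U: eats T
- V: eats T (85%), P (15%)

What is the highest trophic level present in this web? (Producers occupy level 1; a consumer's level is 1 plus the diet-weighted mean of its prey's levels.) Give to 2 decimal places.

4.72

Q: 1 + 1 = 2
R: 1 + (0.71×1 + 0.29×2) = 2.29
S: 1 + 2 = 3
T: 1 + (0.14×1 + 0.86×3) = 3.72
U: 1 + 3.72 = 4.72
V: 1 + (0.85×3.72 + 0.15×1) = 4.312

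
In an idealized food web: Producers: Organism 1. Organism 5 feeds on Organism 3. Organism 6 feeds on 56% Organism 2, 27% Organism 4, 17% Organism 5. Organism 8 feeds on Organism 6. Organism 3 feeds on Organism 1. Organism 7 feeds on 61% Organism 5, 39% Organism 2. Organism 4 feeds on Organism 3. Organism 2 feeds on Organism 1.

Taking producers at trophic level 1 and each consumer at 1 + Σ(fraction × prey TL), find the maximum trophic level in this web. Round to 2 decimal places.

4.44

Organism 2: 1 + 1 = 2
Organism 3: 1 + 1 = 2
Organism 4: 1 + 2 = 3
Organism 5: 1 + 2 = 3
Organism 6: 1 + (0.56×2 + 0.27×3 + 0.17×3) = 3.44
Organism 7: 1 + (0.61×3 + 0.39×2) = 3.61
Organism 8: 1 + 3.44 = 4.44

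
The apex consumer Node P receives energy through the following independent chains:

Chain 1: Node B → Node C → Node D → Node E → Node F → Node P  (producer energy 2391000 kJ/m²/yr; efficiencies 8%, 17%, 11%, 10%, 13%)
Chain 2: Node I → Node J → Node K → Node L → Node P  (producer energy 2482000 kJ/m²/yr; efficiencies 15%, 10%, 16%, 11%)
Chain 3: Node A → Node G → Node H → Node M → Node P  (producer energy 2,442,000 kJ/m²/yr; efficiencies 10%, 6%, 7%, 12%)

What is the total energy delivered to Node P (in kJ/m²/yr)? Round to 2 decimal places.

Chain 1: 2391000 × 0.08 × 0.17 × 0.11 × 0.1 × 0.13 = 46.500168 kJ/m²/yr
Chain 2: 2482000 × 0.15 × 0.1 × 0.16 × 0.11 = 655.248 kJ/m²/yr
Chain 3: 2442000 × 0.1 × 0.06 × 0.07 × 0.12 = 123.0768 kJ/m²/yr
Total at Node P: 46.500168 + 655.248 + 123.0768 = 824.824968 kJ/m²/yr

824.82 kJ/m²/yr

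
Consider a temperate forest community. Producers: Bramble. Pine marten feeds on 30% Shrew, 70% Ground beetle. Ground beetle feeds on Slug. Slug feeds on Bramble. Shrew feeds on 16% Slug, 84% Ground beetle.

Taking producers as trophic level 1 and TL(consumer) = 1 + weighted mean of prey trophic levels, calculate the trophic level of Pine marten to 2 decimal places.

4.25

Slug: 1 + 1 = 2
Ground beetle: 1 + 2 = 3
Shrew: 1 + (0.16×2 + 0.84×3) = 3.84
Pine marten: 1 + (0.3×3.84 + 0.7×3) = 4.252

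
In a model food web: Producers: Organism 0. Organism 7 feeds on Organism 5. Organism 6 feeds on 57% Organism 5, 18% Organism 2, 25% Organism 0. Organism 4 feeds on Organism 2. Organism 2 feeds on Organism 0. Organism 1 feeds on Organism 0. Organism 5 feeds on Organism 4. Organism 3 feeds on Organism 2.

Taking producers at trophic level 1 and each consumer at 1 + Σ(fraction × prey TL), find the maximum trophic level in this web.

Organism 1: 1 + 1 = 2
Organism 2: 1 + 1 = 2
Organism 3: 1 + 2 = 3
Organism 4: 1 + 2 = 3
Organism 5: 1 + 3 = 4
Organism 6: 1 + (0.57×4 + 0.18×2 + 0.25×1) = 3.89
Organism 7: 1 + 4 = 5

5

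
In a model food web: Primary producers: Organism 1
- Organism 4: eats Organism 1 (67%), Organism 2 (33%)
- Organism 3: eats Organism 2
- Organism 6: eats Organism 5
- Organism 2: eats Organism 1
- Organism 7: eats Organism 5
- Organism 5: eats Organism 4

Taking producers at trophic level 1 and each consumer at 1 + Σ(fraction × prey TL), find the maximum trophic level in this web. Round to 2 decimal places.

4.33

Organism 2: 1 + 1 = 2
Organism 3: 1 + 2 = 3
Organism 4: 1 + (0.67×1 + 0.33×2) = 2.33
Organism 5: 1 + 2.33 = 3.33
Organism 6: 1 + 3.33 = 4.33
Organism 7: 1 + 3.33 = 4.33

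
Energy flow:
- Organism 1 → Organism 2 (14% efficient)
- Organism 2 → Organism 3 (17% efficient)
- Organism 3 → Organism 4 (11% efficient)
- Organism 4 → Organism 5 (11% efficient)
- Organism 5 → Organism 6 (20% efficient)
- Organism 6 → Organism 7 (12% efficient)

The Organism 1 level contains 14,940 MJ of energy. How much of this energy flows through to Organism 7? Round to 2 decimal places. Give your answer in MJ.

0.10 MJ

Organism 2: 14940 × 0.14 = 2091.6 MJ
Organism 3: 2091.6 × 0.17 = 355.572 MJ
Organism 4: 355.572 × 0.11 = 39.11292 MJ
Organism 5: 39.11292 × 0.11 = 4.3024212 MJ
Organism 6: 4.3024212 × 0.2 = 0.86048424 MJ
Organism 7: 0.86048424 × 0.12 = 0.1032581088 MJ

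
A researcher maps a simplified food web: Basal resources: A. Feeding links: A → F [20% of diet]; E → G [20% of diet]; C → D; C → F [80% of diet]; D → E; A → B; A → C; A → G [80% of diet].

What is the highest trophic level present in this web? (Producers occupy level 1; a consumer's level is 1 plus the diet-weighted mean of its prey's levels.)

4

B: 1 + 1 = 2
C: 1 + 1 = 2
D: 1 + 2 = 3
E: 1 + 3 = 4
F: 1 + (0.8×2 + 0.2×1) = 2.8
G: 1 + (0.2×4 + 0.8×1) = 2.6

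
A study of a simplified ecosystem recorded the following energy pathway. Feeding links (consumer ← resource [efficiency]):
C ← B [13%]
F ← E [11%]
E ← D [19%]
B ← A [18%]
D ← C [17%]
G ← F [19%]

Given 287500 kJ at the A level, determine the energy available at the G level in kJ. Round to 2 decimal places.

B: 287500 × 0.18 = 51750 kJ
C: 51750 × 0.13 = 6727.5 kJ
D: 6727.5 × 0.17 = 1143.675 kJ
E: 1143.675 × 0.19 = 217.29825 kJ
F: 217.29825 × 0.11 = 23.9028075 kJ
G: 23.9028075 × 0.19 = 4.541533425 kJ

4.54 kJ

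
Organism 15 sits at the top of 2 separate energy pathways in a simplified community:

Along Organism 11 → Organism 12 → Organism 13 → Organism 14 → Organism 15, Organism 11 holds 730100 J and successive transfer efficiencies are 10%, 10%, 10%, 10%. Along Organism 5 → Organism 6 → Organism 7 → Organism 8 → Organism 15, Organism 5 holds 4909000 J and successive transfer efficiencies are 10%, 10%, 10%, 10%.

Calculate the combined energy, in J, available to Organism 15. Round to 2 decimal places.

Via Organism 11: 730100 × 0.1 × 0.1 × 0.1 × 0.1 = 73.01 J
Via Organism 5: 4909000 × 0.1 × 0.1 × 0.1 × 0.1 = 490.9 J
Total at Organism 15: 73.01 + 490.9 = 563.91 J

563.91 J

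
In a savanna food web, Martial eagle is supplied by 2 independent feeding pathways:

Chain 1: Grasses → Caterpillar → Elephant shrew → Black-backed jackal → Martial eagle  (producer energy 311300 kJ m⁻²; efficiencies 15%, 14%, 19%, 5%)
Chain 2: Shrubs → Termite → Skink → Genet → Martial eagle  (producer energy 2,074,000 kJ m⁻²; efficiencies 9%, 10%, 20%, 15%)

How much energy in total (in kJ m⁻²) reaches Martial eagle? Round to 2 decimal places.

622.08 kJ m⁻²

Chain 1: 311300 × 0.15 × 0.14 × 0.19 × 0.05 = 62.10435 kJ m⁻²
Chain 2: 2074000 × 0.09 × 0.1 × 0.2 × 0.15 = 559.98 kJ m⁻²
Total at Martial eagle: 62.10435 + 559.98 = 622.08435 kJ m⁻²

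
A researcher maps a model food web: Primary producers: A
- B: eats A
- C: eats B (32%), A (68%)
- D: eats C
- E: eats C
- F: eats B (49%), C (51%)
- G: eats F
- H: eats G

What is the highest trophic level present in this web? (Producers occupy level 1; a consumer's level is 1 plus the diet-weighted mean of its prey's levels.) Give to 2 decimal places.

5.16

B: 1 + 1 = 2
C: 1 + (0.32×2 + 0.68×1) = 2.32
D: 1 + 2.32 = 3.32
E: 1 + 2.32 = 3.32
F: 1 + (0.49×2 + 0.51×2.32) = 3.1632
G: 1 + 3.1632 = 4.1632
H: 1 + 4.1632 = 5.1632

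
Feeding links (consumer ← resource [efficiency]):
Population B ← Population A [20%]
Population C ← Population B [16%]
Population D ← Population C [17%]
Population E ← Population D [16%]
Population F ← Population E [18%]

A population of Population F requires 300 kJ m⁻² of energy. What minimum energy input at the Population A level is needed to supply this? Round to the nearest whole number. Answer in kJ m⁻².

Cumulative transfer efficiency: 0.2 × 0.16 × 0.17 × 0.16 × 0.18 = 0.000156672
Population A energy = 300 / 0.000156672 = 1914828 kJ m⁻²

1914828 kJ m⁻²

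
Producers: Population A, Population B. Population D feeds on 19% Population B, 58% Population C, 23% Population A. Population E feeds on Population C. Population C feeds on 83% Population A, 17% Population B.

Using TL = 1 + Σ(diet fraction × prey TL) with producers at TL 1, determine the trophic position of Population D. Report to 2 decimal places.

Population C: 1 + (0.83×1 + 0.17×1) = 2
Population D: 1 + (0.19×1 + 0.58×2 + 0.23×1) = 2.58
Population E: 1 + 2 = 3

2.58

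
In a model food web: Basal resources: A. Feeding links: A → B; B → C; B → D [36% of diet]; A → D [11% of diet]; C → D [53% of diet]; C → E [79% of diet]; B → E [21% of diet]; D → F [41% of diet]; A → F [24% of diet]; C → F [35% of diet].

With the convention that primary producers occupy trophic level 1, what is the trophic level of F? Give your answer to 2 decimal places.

B: 1 + 1 = 2
C: 1 + 2 = 3
D: 1 + (0.36×2 + 0.11×1 + 0.53×3) = 3.42
E: 1 + (0.79×3 + 0.21×2) = 3.79
F: 1 + (0.41×3.42 + 0.24×1 + 0.35×3) = 3.6922

3.69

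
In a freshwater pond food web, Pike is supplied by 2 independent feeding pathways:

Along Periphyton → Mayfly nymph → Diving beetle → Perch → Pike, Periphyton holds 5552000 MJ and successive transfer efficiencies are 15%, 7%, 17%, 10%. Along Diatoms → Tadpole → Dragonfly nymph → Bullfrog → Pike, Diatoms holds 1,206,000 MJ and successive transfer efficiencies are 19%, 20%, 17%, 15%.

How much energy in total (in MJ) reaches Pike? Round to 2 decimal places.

Via Periphyton: 5552000 × 0.15 × 0.07 × 0.17 × 0.1 = 991.032 MJ
Via Diatoms: 1206000 × 0.19 × 0.2 × 0.17 × 0.15 = 1168.614 MJ
Total at Pike: 991.032 + 1168.614 = 2159.646 MJ

2159.65 MJ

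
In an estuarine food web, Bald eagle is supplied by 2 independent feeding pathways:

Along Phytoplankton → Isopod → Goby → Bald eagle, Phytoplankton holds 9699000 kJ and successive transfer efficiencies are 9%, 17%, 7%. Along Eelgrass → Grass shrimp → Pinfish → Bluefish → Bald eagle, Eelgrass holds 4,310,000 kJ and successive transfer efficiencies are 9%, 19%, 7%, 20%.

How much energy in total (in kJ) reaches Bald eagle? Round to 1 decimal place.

Via Phytoplankton: 9699000 × 0.09 × 0.17 × 0.07 = 10387.629 kJ
Via Eelgrass: 4310000 × 0.09 × 0.19 × 0.07 × 0.2 = 1031.814 kJ
Total at Bald eagle: 10387.629 + 1031.814 = 11419.443 kJ

11419.4 kJ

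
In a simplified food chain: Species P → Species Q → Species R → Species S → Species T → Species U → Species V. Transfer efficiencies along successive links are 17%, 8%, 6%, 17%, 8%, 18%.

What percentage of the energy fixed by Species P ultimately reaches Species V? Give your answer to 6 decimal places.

0.000200%

Product of link efficiencies: 0.17 × 0.08 × 0.06 × 0.17 × 0.08 × 0.18 = 0.000001997568
As a percentage: 0.000001997568 × 100 = 0.000200%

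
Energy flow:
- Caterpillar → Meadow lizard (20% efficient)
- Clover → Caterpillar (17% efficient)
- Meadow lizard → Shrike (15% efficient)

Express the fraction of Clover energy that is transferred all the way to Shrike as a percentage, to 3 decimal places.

0.510%

Product of link efficiencies: 0.17 × 0.2 × 0.15 = 0.0051
As a percentage: 0.0051 × 100 = 0.510%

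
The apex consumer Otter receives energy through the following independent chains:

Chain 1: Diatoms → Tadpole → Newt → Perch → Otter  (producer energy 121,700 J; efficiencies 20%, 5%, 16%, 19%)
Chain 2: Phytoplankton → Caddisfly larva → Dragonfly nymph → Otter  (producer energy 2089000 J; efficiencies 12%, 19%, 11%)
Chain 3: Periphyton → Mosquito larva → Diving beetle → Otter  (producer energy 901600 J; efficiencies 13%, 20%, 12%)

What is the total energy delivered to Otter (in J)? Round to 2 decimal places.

Chain 1: 121700 × 0.2 × 0.05 × 0.16 × 0.19 = 36.9968 J
Chain 2: 2089000 × 0.12 × 0.19 × 0.11 = 5239.212 J
Chain 3: 901600 × 0.13 × 0.2 × 0.12 = 2812.992 J
Total at Otter: 36.9968 + 5239.212 + 2812.992 = 8089.2008 J

8089.20 J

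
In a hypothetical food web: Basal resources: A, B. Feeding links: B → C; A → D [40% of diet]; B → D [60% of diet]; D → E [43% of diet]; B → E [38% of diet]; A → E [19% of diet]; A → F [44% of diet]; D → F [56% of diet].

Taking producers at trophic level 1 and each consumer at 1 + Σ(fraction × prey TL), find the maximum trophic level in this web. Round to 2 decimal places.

2.56

C: 1 + 1 = 2
D: 1 + (0.4×1 + 0.6×1) = 2
E: 1 + (0.43×2 + 0.38×1 + 0.19×1) = 2.43
F: 1 + (0.44×1 + 0.56×2) = 2.56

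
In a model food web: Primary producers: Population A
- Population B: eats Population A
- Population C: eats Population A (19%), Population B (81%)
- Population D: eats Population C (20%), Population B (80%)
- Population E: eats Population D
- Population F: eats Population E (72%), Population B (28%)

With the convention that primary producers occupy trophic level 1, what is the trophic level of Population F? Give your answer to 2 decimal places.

4.56

Population B: 1 + 1 = 2
Population C: 1 + (0.19×1 + 0.81×2) = 2.81
Population D: 1 + (0.2×2.81 + 0.8×2) = 3.162
Population E: 1 + 3.162 = 4.162
Population F: 1 + (0.72×4.162 + 0.28×2) = 4.55664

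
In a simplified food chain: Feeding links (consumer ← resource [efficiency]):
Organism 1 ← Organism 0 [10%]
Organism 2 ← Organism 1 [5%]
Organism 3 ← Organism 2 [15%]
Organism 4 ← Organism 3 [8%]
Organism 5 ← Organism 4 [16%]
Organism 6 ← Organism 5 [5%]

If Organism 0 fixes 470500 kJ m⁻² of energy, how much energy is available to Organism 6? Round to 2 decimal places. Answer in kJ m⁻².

0.23 kJ m⁻²

Organism 1: 470500 × 0.1 = 47050 kJ m⁻²
Organism 2: 47050 × 0.05 = 2352.5 kJ m⁻²
Organism 3: 2352.5 × 0.15 = 352.875 kJ m⁻²
Organism 4: 352.875 × 0.08 = 28.23 kJ m⁻²
Organism 5: 28.23 × 0.16 = 4.5168 kJ m⁻²
Organism 6: 4.5168 × 0.05 = 0.22584 kJ m⁻²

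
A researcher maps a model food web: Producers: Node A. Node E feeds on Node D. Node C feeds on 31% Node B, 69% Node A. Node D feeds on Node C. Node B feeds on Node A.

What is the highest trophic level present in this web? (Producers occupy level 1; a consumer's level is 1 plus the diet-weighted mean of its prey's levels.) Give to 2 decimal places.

4.31

Node B: 1 + 1 = 2
Node C: 1 + (0.31×2 + 0.69×1) = 2.31
Node D: 1 + 2.31 = 3.31
Node E: 1 + 3.31 = 4.31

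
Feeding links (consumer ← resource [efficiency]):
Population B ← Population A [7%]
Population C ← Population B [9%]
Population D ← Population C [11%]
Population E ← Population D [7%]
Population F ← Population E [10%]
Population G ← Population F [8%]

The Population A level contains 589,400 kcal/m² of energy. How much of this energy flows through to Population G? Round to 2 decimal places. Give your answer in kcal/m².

Population B: 589400 × 0.07 = 41258 kcal/m²
Population C: 41258 × 0.09 = 3713.22 kcal/m²
Population D: 3713.22 × 0.11 = 408.4542 kcal/m²
Population E: 408.4542 × 0.07 = 28.591794 kcal/m²
Population F: 28.591794 × 0.1 = 2.8591794 kcal/m²
Population G: 2.8591794 × 0.08 = 0.228734352 kcal/m²

0.23 kcal/m²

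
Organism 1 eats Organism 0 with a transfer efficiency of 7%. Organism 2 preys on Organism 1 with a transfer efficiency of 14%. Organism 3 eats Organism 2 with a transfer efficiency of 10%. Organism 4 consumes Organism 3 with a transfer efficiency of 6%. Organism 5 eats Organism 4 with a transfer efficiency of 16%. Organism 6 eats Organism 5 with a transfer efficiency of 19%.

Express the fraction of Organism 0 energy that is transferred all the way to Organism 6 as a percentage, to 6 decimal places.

0.000179%

Product of link efficiencies: 0.07 × 0.14 × 0.1 × 0.06 × 0.16 × 0.19 = 0.00000178752
As a percentage: 0.00000178752 × 100 = 0.000179%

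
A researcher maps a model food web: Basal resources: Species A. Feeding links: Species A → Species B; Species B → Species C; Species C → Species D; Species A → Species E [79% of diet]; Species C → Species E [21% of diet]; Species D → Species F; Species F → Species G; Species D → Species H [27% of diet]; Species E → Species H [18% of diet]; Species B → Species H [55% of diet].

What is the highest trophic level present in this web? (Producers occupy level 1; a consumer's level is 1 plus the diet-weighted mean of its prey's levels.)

6

Species B: 1 + 1 = 2
Species C: 1 + 2 = 3
Species D: 1 + 3 = 4
Species E: 1 + (0.79×1 + 0.21×3) = 2.42
Species F: 1 + 4 = 5
Species G: 1 + 5 = 6
Species H: 1 + (0.27×4 + 0.18×2.42 + 0.55×2) = 3.6156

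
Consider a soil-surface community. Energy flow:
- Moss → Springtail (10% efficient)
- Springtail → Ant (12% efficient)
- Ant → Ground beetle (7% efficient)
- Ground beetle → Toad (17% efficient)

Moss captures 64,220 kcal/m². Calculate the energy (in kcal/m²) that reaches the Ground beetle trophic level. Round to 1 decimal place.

Springtail: 64220 × 0.1 = 6422 kcal/m²
Ant: 6422 × 0.12 = 770.64 kcal/m²
Ground beetle: 770.64 × 0.07 = 53.9448 kcal/m²

53.9 kcal/m²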